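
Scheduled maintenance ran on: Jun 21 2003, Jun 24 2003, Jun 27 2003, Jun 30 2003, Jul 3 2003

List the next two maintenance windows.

The spacing is 3, 3, 3, 3 days — always 3 days.
Jul 3 2003 + 3 days = Jul 6 2003.
Jul 6 2003 + 3 days = Jul 9 2003.

Jul 6 2003, Jul 9 2003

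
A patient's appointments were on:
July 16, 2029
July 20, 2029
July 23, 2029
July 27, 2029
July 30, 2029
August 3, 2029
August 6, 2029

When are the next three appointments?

The gap pattern 4, 3, 4, 3, 4, 3 repeats every 2 events.
These are the Mondays and Fridays of each week.
Next Friday: August 10, 2029.
Next Monday: August 13, 2029.
The following Friday is August 17, 2029.

August 10, 2029; August 13, 2029; August 17, 2029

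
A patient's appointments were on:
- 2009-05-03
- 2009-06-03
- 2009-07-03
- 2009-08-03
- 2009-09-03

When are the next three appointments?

2009-10-03, 2009-11-03, 2009-12-03

Each date is the 3rd; the gaps (31, 30, 31, 31) track the month lengths.
The rule is the 3rd of each month.
Next: October 2009 → 2009-10-03.
November 2009: 2009-11-03.
December 2009: 2009-12-03.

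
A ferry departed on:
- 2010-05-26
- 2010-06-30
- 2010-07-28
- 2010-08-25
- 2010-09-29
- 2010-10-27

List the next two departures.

These are Wednesdays with 35, 28, 28, 35, 28-day gaps.
Each is the final Wednesday of its month — 2010-06-30 is past the 28th, so '4th Wednesday' doesn't fit.
Last Wednesday of November 2010: 2010-11-24.
Last Wednesday of December 2010: 2010-12-29.

2010-11-24, 2010-12-29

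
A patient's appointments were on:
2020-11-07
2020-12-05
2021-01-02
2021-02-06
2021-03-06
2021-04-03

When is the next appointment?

2021-05-01

All dates are Saturdays, 28, 28, 35, 28, 28 days apart.
Specifically, the 1st Saturday of each month.
1st Saturday of May 2021: 2021-05-01.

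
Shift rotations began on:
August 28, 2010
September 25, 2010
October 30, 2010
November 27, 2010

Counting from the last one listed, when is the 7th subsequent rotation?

These are Saturdays with 28, 35, 28-day gaps.
Each is the final Saturday of its month — October 30, 2010 is past the 28th, so '4th Saturday' doesn't fit.
Last Saturday of December 2010: December 25, 2010.
Last Saturday of January 2011: January 29, 2011.
February 2011 ends with Saturday February 26, 2011.
Last Saturday of March 2011: March 26, 2011.
April 2011 ends with Saturday April 30, 2011.
May 2011 ends with Saturday May 28, 2011.
June 2011 ends with Saturday June 25, 2011.

June 25, 2011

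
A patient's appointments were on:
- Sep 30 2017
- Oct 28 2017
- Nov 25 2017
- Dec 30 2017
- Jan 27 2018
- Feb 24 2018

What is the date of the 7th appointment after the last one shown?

Sep 29 2018

These are Saturdays with 28, 28, 35, 28, 28-day gaps.
Each is the final Saturday of its month — Sep 30 2017 is past the 28th, so '4th Saturday' doesn't fit.
Last Saturday of March 2018: Mar 31 2018.
April 2018 ends with Saturday Apr 28 2018.
May 2018 ends with Saturday May 26 2018.
Last Saturday of June 2018: Jun 30 2018.
July 2018 ends with Saturday Jul 28 2018.
Last Saturday of August 2018: Aug 25 2018.
Last Saturday of September 2018: Sep 29 2018.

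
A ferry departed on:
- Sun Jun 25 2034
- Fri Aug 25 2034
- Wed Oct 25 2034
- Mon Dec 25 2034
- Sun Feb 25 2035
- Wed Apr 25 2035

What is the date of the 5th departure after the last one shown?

Mon Feb 25 2036

The day-of-month is always 25 (61, 61, 61, 62, 59 days between events).
So this recurs on the 25th of every 2 months.
Next: June 2035 → Mon Jun 25 2035.
August 2035: Sat Aug 25 2035.
Next: October 2035 → Thu Oct 25 2035.
Next: December 2035 → Tue Dec 25 2035.
Next: February 2036 → Mon Feb 25 2036.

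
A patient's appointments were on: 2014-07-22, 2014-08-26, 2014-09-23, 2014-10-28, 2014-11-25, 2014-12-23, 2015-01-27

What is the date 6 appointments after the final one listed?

These are Tuesdays at 28- or 35-day spacing (35, 28, 35, 28, 28, 35).
The pattern: 4th Tuesday of the month.
4th Tuesday of February 2015: 2015-02-24.
March 2015 — 4th Tuesday is 2015-03-24.
April 2015 — 4th Tuesday is 2015-04-28.
4th Tuesday of May 2015: 2015-05-26.
4th Tuesday of June 2015: 2015-06-23.
July 2015 — 4th Tuesday is 2015-07-28.

2015-07-28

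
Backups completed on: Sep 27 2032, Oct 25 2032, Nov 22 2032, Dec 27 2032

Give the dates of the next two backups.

Jan 24 2033, Feb 28 2033

All dates are Mondays, 28, 28, 35 days apart.
Specifically, the 4th Monday of each month.
4th Monday of January 2033: Jan 24 2033.
February 2033 — 4th Monday is Feb 28 2033.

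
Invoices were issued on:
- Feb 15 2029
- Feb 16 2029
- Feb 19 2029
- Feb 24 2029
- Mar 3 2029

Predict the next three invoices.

Mar 12 2029, Mar 23 2029, Apr 5 2029

Gaps: 1, 3, 5, 7 days — each gap is 2 larger than the previous one.
Next gap: 9 days. Mar 3 2029 + 9 days = Mar 12 2029.
Next gap: 11 days. Mar 12 2029 + 11 days = Mar 23 2029.
Next gap: 13 days. Mar 23 2029 + 13 days = Apr 5 2029.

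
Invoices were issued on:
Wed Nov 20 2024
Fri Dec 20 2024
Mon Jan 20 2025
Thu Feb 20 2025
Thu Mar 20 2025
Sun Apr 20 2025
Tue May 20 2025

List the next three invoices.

Fri Jun 20 2025, Sun Jul 20 2025, Wed Aug 20 2025

Each date is the 20th; the gaps (30, 31, 31, 28, 31, 30) track the month lengths.
The rule is the 20th of each month.
Next: June 2025 → Fri Jun 20 2025.
Next: July 2025 → Sun Jul 20 2025.
Next: August 2025 → Wed Aug 20 2025.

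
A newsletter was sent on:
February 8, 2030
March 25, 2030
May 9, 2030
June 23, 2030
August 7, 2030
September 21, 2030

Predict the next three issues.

November 5, 2030; December 20, 2030; February 3, 2031

The spacing is 45, 45, 45, 45, 45 days — always 45 days.
September 21, 2030 + 45 days = November 5, 2030.
November 5, 2030 + 45 days = December 20, 2030.
December 20, 2030 + 45 days = February 3, 2031.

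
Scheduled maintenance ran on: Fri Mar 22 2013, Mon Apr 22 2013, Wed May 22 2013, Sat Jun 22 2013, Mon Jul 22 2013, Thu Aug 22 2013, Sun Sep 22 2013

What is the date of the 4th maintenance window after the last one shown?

Gaps: 31, 30, 31, 30, 31, 31 days — not constant. Every event is on the 22nd of the month.
Pattern: the 22nd of each month.
Next: October 2013 → Tue Oct 22 2013.
November 2013: Fri Nov 22 2013.
Next: December 2013 → Sun Dec 22 2013.
January 2014: Wed Jan 22 2014.

Wed Jan 22 2014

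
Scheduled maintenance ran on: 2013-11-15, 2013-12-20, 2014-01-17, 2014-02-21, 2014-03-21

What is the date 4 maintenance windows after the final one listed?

2014-07-18

These are Fridays at 28- or 35-day spacing (35, 28, 35, 28).
The pattern: 3rd Friday of the month.
3rd Friday of April 2014: 2014-04-18.
May 2014 — 3rd Friday is 2014-05-16.
June 2014 — 3rd Friday is 2014-06-20.
3rd Friday of July 2014: 2014-07-18.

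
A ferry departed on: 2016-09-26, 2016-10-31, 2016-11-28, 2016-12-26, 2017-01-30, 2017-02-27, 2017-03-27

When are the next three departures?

All Mondays; the gaps (35, 28, 28, 35, 28, 28) vary with month length.
This is the last Monday of each month.
April 2017 ends with Monday 2017-04-24.
May 2017 ends with Monday 2017-05-29.
June 2017 ends with Monday 2017-06-26.

2017-04-24, 2017-05-29, 2017-06-26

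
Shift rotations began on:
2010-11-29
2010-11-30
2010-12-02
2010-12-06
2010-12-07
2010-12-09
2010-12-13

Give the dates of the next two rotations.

Every event lands on a Monday or Tuesday or Thursday (gaps cycle 1, 2, 4, 1, 2, 4).
So the schedule is: every Monday, Tuesday and Thursday.
Next Tuesday: 2010-12-14.
The following Thursday is 2010-12-16.

2010-12-14, 2010-12-16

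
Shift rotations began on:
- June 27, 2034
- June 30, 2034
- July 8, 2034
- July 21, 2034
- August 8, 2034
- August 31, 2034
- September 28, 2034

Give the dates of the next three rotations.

October 31, 2034; December 8, 2034; January 20, 2035

Gaps: 3, 8, 13, 18, 23, 28 days — each gap is 5 larger than the previous one.
Next gap: 33 days. September 28, 2034 + 33 days = October 31, 2034.
Next gap: 38 days. October 31, 2034 + 38 days = December 8, 2034.
Next gap: 43 days. December 8, 2034 + 43 days = January 20, 2035.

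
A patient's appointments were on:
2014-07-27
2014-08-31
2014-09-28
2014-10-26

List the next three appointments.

2014-11-30, 2014-12-28, 2015-01-25

Every date is a Sunday; gaps 35, 28, 28 days.
Each is the last Sunday of its month (at least one falls on the 29th or later, ruling out '4th Sunday').
November 2014 ends with Sunday 2014-11-30.
Last Sunday of December 2014: 2014-12-28.
Last Sunday of January 2015: 2015-01-25.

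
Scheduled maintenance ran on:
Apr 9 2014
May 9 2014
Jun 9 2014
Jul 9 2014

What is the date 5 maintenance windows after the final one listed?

Dec 9 2014

Gaps: 30, 31, 30 days — not constant. Every event is on the 9th of the month.
Pattern: the 9th of each month.
August 2014: Aug 9 2014.
Next: September 2014 → Sep 9 2014.
Next: October 2014 → Oct 9 2014.
November 2014: Nov 9 2014.
Next: December 2014 → Dec 9 2014.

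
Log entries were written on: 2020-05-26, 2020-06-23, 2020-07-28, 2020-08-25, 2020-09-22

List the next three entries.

2020-10-27, 2020-11-24, 2020-12-22

All dates are Tuesdays, 28, 35, 28, 28 days apart.
Specifically, the 4th Tuesday of each month.
October 2020 — 4th Tuesday is 2020-10-27.
November 2020 — 4th Tuesday is 2020-11-24.
December 2020 — 4th Tuesday is 2020-12-22.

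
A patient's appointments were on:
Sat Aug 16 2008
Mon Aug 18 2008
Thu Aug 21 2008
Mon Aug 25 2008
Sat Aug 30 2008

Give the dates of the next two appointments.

Gaps: 2, 3, 4, 5 days — each gap is 1 larger than the previous one.
Next gap: 6 days. Sat Aug 30 2008 + 6 days = Fri Sep 5 2008.
Next gap: 7 days. Fri Sep 5 2008 + 7 days = Fri Sep 12 2008.

Fri Sep 5 2008, Fri Sep 12 2008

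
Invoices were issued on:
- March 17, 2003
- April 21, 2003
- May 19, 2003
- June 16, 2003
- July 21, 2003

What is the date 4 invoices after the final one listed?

All dates are Mondays, 35, 28, 28, 35 days apart.
Specifically, the 3rd Monday of each month.
August 2003 — 3rd Monday is August 18, 2003.
3rd Monday of September 2003: September 15, 2003.
October 2003 — 3rd Monday is October 20, 2003.
3rd Monday of November 2003: November 17, 2003.

November 17, 2003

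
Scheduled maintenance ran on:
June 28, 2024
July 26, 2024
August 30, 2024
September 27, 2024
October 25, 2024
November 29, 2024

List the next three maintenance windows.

December 27, 2024; January 31, 2025; February 28, 2025

Every date is a Friday; gaps 28, 35, 28, 28, 35 days.
Each is the last Friday of its month (at least one falls on the 29th or later, ruling out '4th Friday').
December 2024 ends with Friday December 27, 2024.
Last Friday of January 2025: January 31, 2025.
February 2025 ends with Friday February 28, 2025.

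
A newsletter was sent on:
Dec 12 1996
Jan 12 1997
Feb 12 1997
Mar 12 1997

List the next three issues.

Apr 12 1997, May 12 1997, Jun 12 1997

The day-of-month is always 12 (31, 31, 28 days between events).
So this recurs on the 12th of each month.
April 1997: Apr 12 1997.
Next: May 1997 → May 12 1997.
Next: June 1997 → Jun 12 1997.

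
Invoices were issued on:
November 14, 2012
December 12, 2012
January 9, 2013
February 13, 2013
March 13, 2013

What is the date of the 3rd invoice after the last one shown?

June 12, 2013

These are Wednesdays at 28- or 35-day spacing (28, 28, 35, 28).
The pattern: 2nd Wednesday of the month.
2nd Wednesday of April 2013: April 10, 2013.
May 2013 — 2nd Wednesday is May 8, 2013.
June 2013 — 2nd Wednesday is June 12, 2013.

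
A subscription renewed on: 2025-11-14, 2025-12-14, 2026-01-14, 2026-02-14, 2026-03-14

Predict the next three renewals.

2026-04-14, 2026-05-14, 2026-06-14

The day-of-month is always 14 (30, 31, 31, 28 days between events).
So this recurs on the 14th of each month.
Next: April 2026 → 2026-04-14.
Next: May 2026 → 2026-05-14.
June 2026: 2026-06-14.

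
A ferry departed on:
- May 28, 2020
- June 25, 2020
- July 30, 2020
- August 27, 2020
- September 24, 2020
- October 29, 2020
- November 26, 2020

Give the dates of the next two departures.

Every date is a Thursday; gaps 28, 35, 28, 28, 35, 28 days.
Each is the last Thursday of its month (at least one falls on the 29th or later, ruling out '4th Thursday').
Last Thursday of December 2020: December 31, 2020.
Last Thursday of January 2021: January 28, 2021.

December 31, 2020; January 28, 2021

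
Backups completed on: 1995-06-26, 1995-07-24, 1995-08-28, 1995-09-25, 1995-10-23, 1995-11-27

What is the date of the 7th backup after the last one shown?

These are Mondays at 28- or 35-day spacing (28, 35, 28, 28, 35).
The pattern: 4th Monday of the month.
December 1995 — 4th Monday is 1995-12-25.
January 1996 — 4th Monday is 1996-01-22.
February 1996 — 4th Monday is 1996-02-26.
March 1996 — 4th Monday is 1996-03-25.
4th Monday of April 1996: 1996-04-22.
May 1996 — 4th Monday is 1996-05-27.
4th Monday of June 1996: 1996-06-24.

1996-06-24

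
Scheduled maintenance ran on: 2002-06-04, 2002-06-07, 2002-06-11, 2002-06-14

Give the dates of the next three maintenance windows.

Gaps: 3, 4, 3 days — not constant, but cyclic with period 2.
The events fall on every Tuesday and Friday.
Next Tuesday: 2002-06-18.
Next Friday: 2002-06-21.
Next Tuesday: 2002-06-25.

2002-06-18, 2002-06-21, 2002-06-25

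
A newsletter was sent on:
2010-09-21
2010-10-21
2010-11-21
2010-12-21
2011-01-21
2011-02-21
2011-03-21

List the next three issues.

Each date is the 21st; the gaps (30, 31, 30, 31, 31, 28) track the month lengths.
The rule is the 21st of each month.
April 2011: 2011-04-21.
May 2011: 2011-05-21.
Next: June 2011 → 2011-06-21.

2011-04-21, 2011-05-21, 2011-06-21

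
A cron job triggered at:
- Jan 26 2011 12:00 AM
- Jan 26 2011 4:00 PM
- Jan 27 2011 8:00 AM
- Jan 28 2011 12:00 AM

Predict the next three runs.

Jan 28 2011 4:00 PM, Jan 29 2011 8:00 AM, Jan 30 2011 12:00 AM

Spacing: 16, 16, 16 h — constant 16 h.
Jan 28 2011 12:00 AM + 16 h = Jan 28 2011 4:00 PM.
Jan 28 2011 4:00 PM + 16 h = Jan 29 2011 8:00 AM.
Jan 29 2011 8:00 AM + 16 h = Jan 30 2011 12:00 AM.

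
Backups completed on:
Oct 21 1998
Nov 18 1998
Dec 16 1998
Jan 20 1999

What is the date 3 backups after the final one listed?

Gaps: 28, 28, 35 days — a mix of 28 and 35. Every date is a Wednesday.
Each is the 3rd Wednesday of its month.
February 1999 — 3rd Wednesday is Feb 17 1999.
3rd Wednesday of March 1999: Mar 17 1999.
3rd Wednesday of April 1999: Apr 21 1999.

Apr 21 1999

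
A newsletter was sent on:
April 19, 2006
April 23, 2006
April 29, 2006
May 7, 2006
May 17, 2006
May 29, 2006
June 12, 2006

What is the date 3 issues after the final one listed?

August 5, 2006

Gaps: 4, 6, 8, 10, 12, 14 days — each gap is 2 larger than the previous one.
Next gap: 16 days. June 12, 2006 + 16 days = June 28, 2006.
Next gap: 18 days. June 28, 2006 + 18 days = July 16, 2006.
Next gap: 20 days. July 16, 2006 + 20 days = August 5, 2006.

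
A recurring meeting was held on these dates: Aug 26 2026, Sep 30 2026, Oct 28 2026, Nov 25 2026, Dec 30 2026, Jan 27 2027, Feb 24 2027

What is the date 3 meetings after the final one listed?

All Wednesdays; the gaps (35, 28, 28, 35, 28, 28) vary with month length.
This is the last Wednesday of each month.
March 2027 ends with Wednesday Mar 31 2027.
Last Wednesday of April 2027: Apr 28 2027.
May 2027 ends with Wednesday May 26 2027.

May 26 2027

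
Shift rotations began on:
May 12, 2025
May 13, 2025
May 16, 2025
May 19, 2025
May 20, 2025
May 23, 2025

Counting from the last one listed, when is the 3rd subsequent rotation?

May 30, 2025

The gap pattern 1, 3, 3, 1, 3 repeats every 3 events.
These are the Mondays, Tuesdays and Fridays of each week.
The following Monday is May 26, 2025.
The following Tuesday is May 27, 2025.
Next Friday: May 30, 2025.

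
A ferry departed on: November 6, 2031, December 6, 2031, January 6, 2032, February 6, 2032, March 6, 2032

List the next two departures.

April 6, 2032; May 6, 2032

Each date is the 6th; the gaps (30, 31, 31, 29) track the month lengths.
The rule is the 6th of each month.
Next: April 2032 → April 6, 2032.
Next: May 2032 → May 6, 2032.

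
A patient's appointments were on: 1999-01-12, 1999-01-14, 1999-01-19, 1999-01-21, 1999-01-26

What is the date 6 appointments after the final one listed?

1999-02-16

The gap pattern 2, 5, 2, 5 repeats every 2 events.
These are the Tuesdays and Thursdays of each week.
The following Thursday is 1999-01-28.
The following Tuesday is 1999-02-02.
Next Thursday: 1999-02-04.
Next Tuesday: 1999-02-09.
Next Thursday: 1999-02-11.
Next Tuesday: 1999-02-16.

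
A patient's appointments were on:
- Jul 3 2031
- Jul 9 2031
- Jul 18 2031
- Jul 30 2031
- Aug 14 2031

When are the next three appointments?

Gaps: 6, 9, 12, 15 days — each gap is 3 larger than the previous one.
Next gap: 18 days. Aug 14 2031 + 18 days = Sep 1 2031.
Next gap: 21 days. Sep 1 2031 + 21 days = Sep 22 2031.
Next gap: 24 days. Sep 22 2031 + 24 days = Oct 16 2031.

Sep 1 2031, Sep 22 2031, Oct 16 2031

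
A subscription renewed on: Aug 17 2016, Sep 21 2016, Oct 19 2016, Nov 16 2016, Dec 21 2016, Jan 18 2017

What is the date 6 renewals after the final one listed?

Jul 19 2017

Gaps: 35, 28, 28, 35, 28 days — a mix of 28 and 35. Every date is a Wednesday.
Each is the 3rd Wednesday of its month.
3rd Wednesday of February 2017: Feb 15 2017.
March 2017 — 3rd Wednesday is Mar 15 2017.
April 2017 — 3rd Wednesday is Apr 19 2017.
3rd Wednesday of May 2017: May 17 2017.
3rd Wednesday of June 2017: Jun 21 2017.
July 2017 — 3rd Wednesday is Jul 19 2017.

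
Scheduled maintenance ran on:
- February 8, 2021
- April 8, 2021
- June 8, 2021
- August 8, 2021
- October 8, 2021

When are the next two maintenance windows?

December 8, 2021; February 8, 2022

The day-of-month is always 8 (59, 61, 61, 61 days between events).
So this recurs on the 8th of every 2 months.
December 2021: December 8, 2021.
Next: February 2022 → February 8, 2022.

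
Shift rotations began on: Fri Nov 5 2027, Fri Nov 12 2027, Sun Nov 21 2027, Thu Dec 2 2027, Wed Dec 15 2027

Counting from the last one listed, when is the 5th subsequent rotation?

Sun Mar 19 2028

Intervals are 7, 9, 11, 13 days — an arithmetic progression with common difference 2.
Next gap: 15 days. Wed Dec 15 2027 + 15 days = Thu Dec 30 2027.
Next gap: 17 days. Thu Dec 30 2027 + 17 days = Sun Jan 16 2028.
Next gap: 19 days. Sun Jan 16 2028 + 19 days = Fri Feb 4 2028.
Next gap: 21 days. Fri Feb 4 2028 + 21 days = Fri Feb 25 2028.
Next gap: 23 days. Fri Feb 25 2028 + 23 days = Sun Mar 19 2028.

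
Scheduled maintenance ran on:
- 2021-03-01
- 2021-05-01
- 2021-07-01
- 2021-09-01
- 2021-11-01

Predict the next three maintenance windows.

2022-01-01, 2022-03-01, 2022-05-01

The day-of-month is always 1 (61, 61, 62, 61 days between events).
So this recurs on the 1st of every 2 months.
January 2022: 2022-01-01.
Next: March 2022 → 2022-03-01.
Next: May 2022 → 2022-05-01.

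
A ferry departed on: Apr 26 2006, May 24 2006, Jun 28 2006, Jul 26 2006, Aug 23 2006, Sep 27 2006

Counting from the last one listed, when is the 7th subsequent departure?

Apr 25 2007

Gaps: 28, 35, 28, 28, 35 days — a mix of 28 and 35. Every date is a Wednesday.
Each is the 4th Wednesday of its month.
October 2006 — 4th Wednesday is Oct 25 2006.
4th Wednesday of November 2006: Nov 22 2006.
December 2006 — 4th Wednesday is Dec 27 2006.
4th Wednesday of January 2007: Jan 24 2007.
February 2007 — 4th Wednesday is Feb 28 2007.
4th Wednesday of March 2007: Mar 28 2007.
April 2007 — 4th Wednesday is Apr 25 2007.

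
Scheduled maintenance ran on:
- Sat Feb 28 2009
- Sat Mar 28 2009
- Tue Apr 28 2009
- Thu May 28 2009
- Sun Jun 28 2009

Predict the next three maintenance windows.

Tue Jul 28 2009, Fri Aug 28 2009, Mon Sep 28 2009

Each date is the 28th; the gaps (28, 31, 30, 31) track the month lengths.
The rule is the 28th of each month.
July 2009: Tue Jul 28 2009.
August 2009: Fri Aug 28 2009.
Next: September 2009 → Mon Sep 28 2009.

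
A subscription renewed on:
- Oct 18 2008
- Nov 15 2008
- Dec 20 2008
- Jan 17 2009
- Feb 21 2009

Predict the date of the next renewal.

All dates are Saturdays, 28, 35, 28, 35 days apart.
Specifically, the 3rd Saturday of each month.
March 2009 — 3rd Saturday is Mar 21 2009.

Mar 21 2009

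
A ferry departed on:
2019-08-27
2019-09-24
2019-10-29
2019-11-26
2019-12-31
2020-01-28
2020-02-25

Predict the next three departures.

2020-03-31, 2020-04-28, 2020-05-26

All Tuesdays; the gaps (28, 35, 28, 35, 28, 28) vary with month length.
This is the last Tuesday of each month.
March 2020 ends with Tuesday 2020-03-31.
April 2020 ends with Tuesday 2020-04-28.
May 2020 ends with Tuesday 2020-05-26.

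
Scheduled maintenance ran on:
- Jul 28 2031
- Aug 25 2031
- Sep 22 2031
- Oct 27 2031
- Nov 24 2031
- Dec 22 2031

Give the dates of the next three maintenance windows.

Jan 26 2032, Feb 23 2032, Mar 22 2032

All dates are Mondays, 28, 28, 35, 28, 28 days apart.
Specifically, the 4th Monday of each month.
4th Monday of January 2032: Jan 26 2032.
4th Monday of February 2032: Feb 23 2032.
March 2032 — 4th Monday is Mar 22 2032.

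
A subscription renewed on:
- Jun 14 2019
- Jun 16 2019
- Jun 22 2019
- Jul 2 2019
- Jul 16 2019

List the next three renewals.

Aug 3 2019, Aug 25 2019, Sep 20 2019

Gaps: 2, 6, 10, 14 days — each gap is 4 larger than the previous one.
Next gap: 18 days. Jul 16 2019 + 18 days = Aug 3 2019.
Next gap: 22 days. Aug 3 2019 + 22 days = Aug 25 2019.
Next gap: 26 days. Aug 25 2019 + 26 days = Sep 20 2019.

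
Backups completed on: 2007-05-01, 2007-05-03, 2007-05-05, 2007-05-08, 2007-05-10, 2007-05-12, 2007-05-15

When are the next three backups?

2007-05-17, 2007-05-19, 2007-05-22

Gaps: 2, 2, 3, 2, 2, 3 days — not constant, but cyclic with period 3.
The events fall on every Tuesday, Thursday and Saturday.
Next Thursday: 2007-05-17.
Next Saturday: 2007-05-19.
The following Tuesday is 2007-05-22.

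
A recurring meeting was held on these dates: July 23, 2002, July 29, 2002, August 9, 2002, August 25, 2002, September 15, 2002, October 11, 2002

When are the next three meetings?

November 11, 2002; December 17, 2002; January 27, 2003

Gaps: 6, 11, 16, 21, 26 days — each gap is 5 larger than the previous one.
Next gap: 31 days. October 11, 2002 + 31 days = November 11, 2002.
Next gap: 36 days. November 11, 2002 + 36 days = December 17, 2002.
Next gap: 41 days. December 17, 2002 + 41 days = January 27, 2003.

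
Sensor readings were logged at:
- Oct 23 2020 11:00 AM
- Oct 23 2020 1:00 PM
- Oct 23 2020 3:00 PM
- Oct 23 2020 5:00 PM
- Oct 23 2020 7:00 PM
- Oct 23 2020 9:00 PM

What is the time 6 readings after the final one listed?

Gaps: 2, 2, 2, 2, 2 hours — each event is 2 hours after the previous one.
Oct 23 2020 9:00 PM + 2 h = Oct 23 2020 11:00 PM.
Oct 23 2020 11:00 PM + 2 h = Oct 24 2020 1:00 AM.
Oct 24 2020 1:00 AM + 2 h = Oct 24 2020 3:00 AM.
Oct 24 2020 3:00 AM + 2 h = Oct 24 2020 5:00 AM.
Oct 24 2020 5:00 AM + 2 h = Oct 24 2020 7:00 AM.
Oct 24 2020 7:00 AM + 2 h = Oct 24 2020 9:00 AM.

Oct 24 2020 9:00 AM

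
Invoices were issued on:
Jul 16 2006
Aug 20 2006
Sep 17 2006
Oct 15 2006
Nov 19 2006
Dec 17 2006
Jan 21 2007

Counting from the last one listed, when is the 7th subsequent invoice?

Aug 19 2007

All dates are Sundays, 35, 28, 28, 35, 28, 35 days apart.
Specifically, the 3rd Sunday of each month.
3rd Sunday of February 2007: Feb 18 2007.
3rd Sunday of March 2007: Mar 18 2007.
3rd Sunday of April 2007: Apr 15 2007.
May 2007 — 3rd Sunday is May 20 2007.
June 2007 — 3rd Sunday is Jun 17 2007.
3rd Sunday of July 2007: Jul 15 2007.
3rd Sunday of August 2007: Aug 19 2007.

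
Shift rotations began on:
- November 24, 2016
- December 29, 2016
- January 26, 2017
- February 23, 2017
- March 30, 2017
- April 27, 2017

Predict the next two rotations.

These are Thursdays with 35, 28, 28, 35, 28-day gaps.
Each is the final Thursday of its month — December 29, 2016 is past the 28th, so '4th Thursday' doesn't fit.
May 2017 ends with Thursday May 25, 2017.
June 2017 ends with Thursday June 29, 2017.

May 25, 2017; June 29, 2017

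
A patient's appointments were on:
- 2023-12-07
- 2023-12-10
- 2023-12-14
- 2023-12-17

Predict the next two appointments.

2023-12-21, 2023-12-24

Every event lands on a Thursday or Sunday (gaps cycle 3, 4, 3).
So the schedule is: every Thursday and Sunday.
Next Thursday: 2023-12-21.
The following Sunday is 2023-12-24.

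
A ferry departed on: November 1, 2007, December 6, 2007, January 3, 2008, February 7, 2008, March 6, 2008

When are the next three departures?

These are Thursdays at 28- or 35-day spacing (35, 28, 35, 28).
The pattern: 1st Thursday of the month.
April 2008 — 1st Thursday is April 3, 2008.
May 2008 — 1st Thursday is May 1, 2008.
June 2008 — 1st Thursday is June 5, 2008.

April 3, 2008; May 1, 2008; June 5, 2008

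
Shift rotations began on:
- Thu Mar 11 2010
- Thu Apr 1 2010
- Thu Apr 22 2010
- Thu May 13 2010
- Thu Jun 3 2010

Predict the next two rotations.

Thu Jun 24 2010, Thu Jul 15 2010

Every event comes 21 days after the last (21, 21, 21, 21).
Thu Jun 3 2010 + 21 days = Thu Jun 24 2010.
Thu Jun 24 2010 + 21 days = Thu Jul 15 2010.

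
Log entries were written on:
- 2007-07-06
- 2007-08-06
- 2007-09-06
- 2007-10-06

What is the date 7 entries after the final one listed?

2008-05-06

Each date is the 6th; the gaps (31, 31, 30) track the month lengths.
The rule is the 6th of each month.
November 2007: 2007-11-06.
Next: December 2007 → 2007-12-06.
January 2008: 2008-01-06.
February 2008: 2008-02-06.
March 2008: 2008-03-06.
Next: April 2008 → 2008-04-06.
May 2008: 2008-05-06.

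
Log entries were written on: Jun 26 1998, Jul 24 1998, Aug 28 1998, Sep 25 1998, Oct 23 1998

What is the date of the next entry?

Nov 27 1998

Gaps: 28, 35, 28, 28 days — a mix of 28 and 35. Every date is a Friday.
Each is the 4th Friday of its month.
November 1998 — 4th Friday is Nov 27 1998.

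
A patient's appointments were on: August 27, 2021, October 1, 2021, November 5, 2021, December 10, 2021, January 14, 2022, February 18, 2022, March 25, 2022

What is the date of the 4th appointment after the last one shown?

Gaps between consecutive events: 35, 35, 35, 35, 35, 35 days — a constant 35-day interval.
March 25, 2022 + 35 days = April 29, 2022.
April 29, 2022 + 35 days = June 3, 2022.
June 3, 2022 + 35 days = July 8, 2022.
July 8, 2022 + 35 days = August 12, 2022.

August 12, 2022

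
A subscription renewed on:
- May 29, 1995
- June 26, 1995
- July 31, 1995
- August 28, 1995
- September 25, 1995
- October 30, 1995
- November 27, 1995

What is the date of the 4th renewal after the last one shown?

March 25, 1996

All Mondays; the gaps (28, 35, 28, 28, 35, 28) vary with month length.
This is the last Monday of each month.
Last Monday of December 1995: December 25, 1995.
January 1996 ends with Monday January 29, 1996.
February 1996 ends with Monday February 26, 1996.
Last Monday of March 1996: March 25, 1996.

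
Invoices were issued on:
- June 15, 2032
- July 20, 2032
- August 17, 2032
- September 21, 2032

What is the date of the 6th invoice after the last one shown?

March 15, 2033

All dates are Tuesdays, 35, 28, 35 days apart.
Specifically, the 3rd Tuesday of each month.
3rd Tuesday of October 2032: October 19, 2032.
3rd Tuesday of November 2032: November 16, 2032.
December 2032 — 3rd Tuesday is December 21, 2032.
January 2033 — 3rd Tuesday is January 18, 2033.
February 2033 — 3rd Tuesday is February 15, 2033.
3rd Tuesday of March 2033: March 15, 2033.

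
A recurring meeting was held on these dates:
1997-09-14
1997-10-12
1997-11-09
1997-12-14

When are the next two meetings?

1998-01-11, 1998-02-08

These are Sundays at 28- or 35-day spacing (28, 28, 35).
The pattern: 2nd Sunday of the month.
2nd Sunday of January 1998: 1998-01-11.
2nd Sunday of February 1998: 1998-02-08.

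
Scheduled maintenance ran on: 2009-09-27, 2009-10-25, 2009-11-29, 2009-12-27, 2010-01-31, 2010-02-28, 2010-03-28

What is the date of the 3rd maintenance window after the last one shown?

2010-06-27

All Sundays; the gaps (28, 35, 28, 35, 28, 28) vary with month length.
This is the last Sunday of each month.
Last Sunday of April 2010: 2010-04-25.
May 2010 ends with Sunday 2010-05-30.
Last Sunday of June 2010: 2010-06-27.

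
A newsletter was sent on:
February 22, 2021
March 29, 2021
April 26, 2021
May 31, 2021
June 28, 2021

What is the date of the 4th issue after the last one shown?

These are Mondays with 35, 28, 35, 28-day gaps.
Each is the final Monday of its month — March 29, 2021 is past the 28th, so '4th Monday' doesn't fit.
Last Monday of July 2021: July 26, 2021.
August 2021 ends with Monday August 30, 2021.
September 2021 ends with Monday September 27, 2021.
Last Monday of October 2021: October 25, 2021.

October 25, 2021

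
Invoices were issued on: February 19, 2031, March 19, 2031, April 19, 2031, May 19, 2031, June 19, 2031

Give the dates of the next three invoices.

The day-of-month is always 19 (28, 31, 30, 31 days between events).
So this recurs on the 19th of each month.
July 2031: July 19, 2031.
Next: August 2031 → August 19, 2031.
September 2031: September 19, 2031.

July 19, 2031; August 19, 2031; September 19, 2031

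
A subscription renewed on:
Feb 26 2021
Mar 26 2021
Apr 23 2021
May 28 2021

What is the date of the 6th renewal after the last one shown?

Nov 26 2021

Gaps: 28, 28, 35 days — a mix of 28 and 35. Every date is a Friday.
Each is the 4th Friday of its month.
June 2021 — 4th Friday is Jun 25 2021.
4th Friday of July 2021: Jul 23 2021.
4th Friday of August 2021: Aug 27 2021.
4th Friday of September 2021: Sep 24 2021.
4th Friday of October 2021: Oct 22 2021.
November 2021 — 4th Friday is Nov 26 2021.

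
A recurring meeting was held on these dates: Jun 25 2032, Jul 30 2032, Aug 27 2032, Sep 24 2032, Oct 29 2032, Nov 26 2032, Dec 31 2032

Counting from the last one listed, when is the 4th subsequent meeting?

Every date is a Friday; gaps 35, 28, 28, 35, 28, 35 days.
Each is the last Friday of its month (at least one falls on the 29th or later, ruling out '4th Friday').
January 2033 ends with Friday Jan 28 2033.
February 2033 ends with Friday Feb 25 2033.
Last Friday of March 2033: Mar 25 2033.
Last Friday of April 2033: Apr 29 2033.

Apr 29 2033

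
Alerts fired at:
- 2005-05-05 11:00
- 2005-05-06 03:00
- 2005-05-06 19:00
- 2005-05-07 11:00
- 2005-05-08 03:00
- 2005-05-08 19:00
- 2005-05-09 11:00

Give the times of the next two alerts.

Spacing: 16, 16, 16, 16, 16, 16 h — constant 16 h.
2005-05-09 11:00 + 16 h = 2005-05-10 03:00.
2005-05-10 03:00 + 16 h = 2005-05-10 19:00.

2005-05-10 03:00, 2005-05-10 19:00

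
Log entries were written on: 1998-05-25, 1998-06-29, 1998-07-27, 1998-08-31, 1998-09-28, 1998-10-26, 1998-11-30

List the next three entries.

1998-12-28, 1999-01-25, 1999-02-22

These are Mondays with 35, 28, 35, 28, 28, 35-day gaps.
Each is the final Monday of its month — 1998-06-29 is past the 28th, so '4th Monday' doesn't fit.
December 1998 ends with Monday 1998-12-28.
Last Monday of January 1999: 1999-01-25.
Last Monday of February 1999: 1999-02-22.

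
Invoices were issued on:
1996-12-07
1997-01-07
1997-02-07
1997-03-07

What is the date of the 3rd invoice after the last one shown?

Each date is the 7th; the gaps (31, 31, 28) track the month lengths.
The rule is the 7th of each month.
April 1997: 1997-04-07.
Next: May 1997 → 1997-05-07.
Next: June 1997 → 1997-06-07.

1997-06-07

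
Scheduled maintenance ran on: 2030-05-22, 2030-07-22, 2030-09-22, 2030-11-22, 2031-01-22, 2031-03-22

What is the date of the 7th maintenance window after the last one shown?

Gaps: 61, 62, 61, 61, 59 days — not constant. Every event is on the 22nd of the month.
Pattern: the 22nd of every 2 months.
May 2031: 2031-05-22.
July 2031: 2031-07-22.
September 2031: 2031-09-22.
Next: November 2031 → 2031-11-22.
Next: January 2032 → 2032-01-22.
March 2032: 2032-03-22.
Next: May 2032 → 2032-05-22.

2032-05-22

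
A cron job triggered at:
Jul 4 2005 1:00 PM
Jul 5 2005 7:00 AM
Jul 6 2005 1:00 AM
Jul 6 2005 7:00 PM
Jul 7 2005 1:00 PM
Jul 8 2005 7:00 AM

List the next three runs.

Gaps: 18, 18, 18, 18, 18 hours — each event is 18 hours after the previous one.
Jul 8 2005 7:00 AM + 18 h = Jul 9 2005 1:00 AM.
Jul 9 2005 1:00 AM + 18 h = Jul 9 2005 7:00 PM.
Jul 9 2005 7:00 PM + 18 h = Jul 10 2005 1:00 PM.

Jul 9 2005 1:00 AM, Jul 9 2005 7:00 PM, Jul 10 2005 1:00 PM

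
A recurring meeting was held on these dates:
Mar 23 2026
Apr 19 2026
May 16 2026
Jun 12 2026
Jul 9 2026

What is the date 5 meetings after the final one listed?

Nov 21 2026

Every event comes 27 days after the last (27, 27, 27, 27).
Jul 9 2026 + 27 days = Aug 5 2026.
Aug 5 2026 + 27 days = Sep 1 2026.
Sep 1 2026 + 27 days = Sep 28 2026.
Sep 28 2026 + 27 days = Oct 25 2026.
Oct 25 2026 + 27 days = Nov 21 2026.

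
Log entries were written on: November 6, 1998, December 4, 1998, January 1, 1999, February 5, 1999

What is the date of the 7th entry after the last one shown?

Gaps: 28, 28, 35 days — a mix of 28 and 35. Every date is a Friday.
Each is the 1st Friday of its month.
1st Friday of March 1999: March 5, 1999.
April 1999 — 1st Friday is April 2, 1999.
May 1999 — 1st Friday is May 7, 1999.
June 1999 — 1st Friday is June 4, 1999.
1st Friday of July 1999: July 2, 1999.
1st Friday of August 1999: August 6, 1999.
1st Friday of September 1999: September 3, 1999.

September 3, 1999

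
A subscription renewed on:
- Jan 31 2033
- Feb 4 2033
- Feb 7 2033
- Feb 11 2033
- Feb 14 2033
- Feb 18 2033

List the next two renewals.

Feb 21 2033, Feb 25 2033

Gaps: 4, 3, 4, 3, 4 days — not constant, but cyclic with period 2.
The events fall on every Monday and Friday.
Next Monday: Feb 21 2033.
Next Friday: Feb 25 2033.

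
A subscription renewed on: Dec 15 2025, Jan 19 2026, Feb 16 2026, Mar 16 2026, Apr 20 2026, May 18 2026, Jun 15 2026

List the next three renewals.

Gaps: 35, 28, 28, 35, 28, 28 days — a mix of 28 and 35. Every date is a Monday.
Each is the 3rd Monday of its month.
3rd Monday of July 2026: Jul 20 2026.
August 2026 — 3rd Monday is Aug 17 2026.
September 2026 — 3rd Monday is Sep 21 2026.

Jul 20 2026, Aug 17 2026, Sep 21 2026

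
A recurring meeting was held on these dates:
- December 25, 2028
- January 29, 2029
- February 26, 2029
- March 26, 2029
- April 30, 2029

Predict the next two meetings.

May 28, 2029; June 25, 2029

All Mondays; the gaps (35, 28, 28, 35) vary with month length.
This is the last Monday of each month.
Last Monday of May 2029: May 28, 2029.
June 2029 ends with Monday June 25, 2029.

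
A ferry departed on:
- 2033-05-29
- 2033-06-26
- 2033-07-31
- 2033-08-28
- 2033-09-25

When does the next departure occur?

2033-10-30

These are Sundays with 28, 35, 28, 28-day gaps.
Each is the final Sunday of its month — 2033-05-29 is past the 28th, so '4th Sunday' doesn't fit.
October 2033 ends with Sunday 2033-10-30.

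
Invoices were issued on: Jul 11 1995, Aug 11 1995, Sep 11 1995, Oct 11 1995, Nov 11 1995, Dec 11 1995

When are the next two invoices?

Jan 11 1996, Feb 11 1996

The day-of-month is always 11 (31, 31, 30, 31, 30 days between events).
So this recurs on the 11th of each month.
Next: January 1996 → Jan 11 1996.
February 1996: Feb 11 1996.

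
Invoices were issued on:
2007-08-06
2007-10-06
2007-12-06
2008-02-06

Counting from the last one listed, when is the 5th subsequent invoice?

2008-12-06

The day-of-month is always 6 (61, 61, 62 days between events).
So this recurs on the 6th of every 2 months.
April 2008: 2008-04-06.
Next: June 2008 → 2008-06-06.
August 2008: 2008-08-06.
Next: October 2008 → 2008-10-06.
Next: December 2008 → 2008-12-06.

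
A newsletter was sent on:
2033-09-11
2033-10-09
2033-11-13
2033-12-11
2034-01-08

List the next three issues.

2034-02-12, 2034-03-12, 2034-04-09

All dates are Sundays, 28, 35, 28, 28 days apart.
Specifically, the 2nd Sunday of each month.
February 2034 — 2nd Sunday is 2034-02-12.
March 2034 — 2nd Sunday is 2034-03-12.
April 2034 — 2nd Sunday is 2034-04-09.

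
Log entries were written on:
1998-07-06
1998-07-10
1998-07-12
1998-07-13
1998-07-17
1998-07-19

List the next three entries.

Every event lands on a Monday or Friday or Sunday (gaps cycle 4, 2, 1, 4, 2).
So the schedule is: every Monday, Friday and Sunday.
The following Monday is 1998-07-20.
The following Friday is 1998-07-24.
Next Sunday: 1998-07-26.

1998-07-20, 1998-07-24, 1998-07-26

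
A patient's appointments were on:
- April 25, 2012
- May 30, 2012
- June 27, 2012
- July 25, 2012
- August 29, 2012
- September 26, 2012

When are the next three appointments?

Every date is a Wednesday; gaps 35, 28, 28, 35, 28 days.
Each is the last Wednesday of its month (at least one falls on the 29th or later, ruling out '4th Wednesday').
October 2012 ends with Wednesday October 31, 2012.
Last Wednesday of November 2012: November 28, 2012.
December 2012 ends with Wednesday December 26, 2012.

October 31, 2012; November 28, 2012; December 26, 2012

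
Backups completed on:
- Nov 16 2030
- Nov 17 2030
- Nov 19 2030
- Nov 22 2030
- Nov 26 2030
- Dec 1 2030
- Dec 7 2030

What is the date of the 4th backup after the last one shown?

Jan 10 2031

Intervals are 1, 2, 3, 4, 5, 6 days — an arithmetic progression with common difference 1.
Next gap: 7 days. Dec 7 2030 + 7 days = Dec 14 2030.
Next gap: 8 days. Dec 14 2030 + 8 days = Dec 22 2030.
Next gap: 9 days. Dec 22 2030 + 9 days = Dec 31 2030.
Next gap: 10 days. Dec 31 2030 + 10 days = Jan 10 2031.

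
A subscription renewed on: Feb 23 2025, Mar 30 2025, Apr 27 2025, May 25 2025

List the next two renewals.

Jun 29 2025, Jul 27 2025

Every date is a Sunday; gaps 35, 28, 28 days.
Each is the last Sunday of its month (at least one falls on the 29th or later, ruling out '4th Sunday').
Last Sunday of June 2025: Jun 29 2025.
Last Sunday of July 2025: Jul 27 2025.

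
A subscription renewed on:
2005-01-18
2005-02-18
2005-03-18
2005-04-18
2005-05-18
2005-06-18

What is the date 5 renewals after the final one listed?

The day-of-month is always 18 (31, 28, 31, 30, 31 days between events).
So this recurs on the 18th of each month.
July 2005: 2005-07-18.
August 2005: 2005-08-18.
September 2005: 2005-09-18.
Next: October 2005 → 2005-10-18.
Next: November 2005 → 2005-11-18.

2005-11-18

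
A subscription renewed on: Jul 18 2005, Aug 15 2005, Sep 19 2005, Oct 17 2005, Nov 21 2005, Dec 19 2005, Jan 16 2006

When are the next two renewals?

These are Mondays at 28- or 35-day spacing (28, 35, 28, 35, 28, 28).
The pattern: 3rd Monday of the month.
3rd Monday of February 2006: Feb 20 2006.
March 2006 — 3rd Monday is Mar 20 2006.

Feb 20 2006, Mar 20 2006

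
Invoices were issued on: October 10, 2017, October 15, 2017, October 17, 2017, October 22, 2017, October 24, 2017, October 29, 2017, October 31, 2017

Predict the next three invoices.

November 5, 2017; November 7, 2017; November 12, 2017

The gap pattern 5, 2, 5, 2, 5, 2 repeats every 2 events.
These are the Tuesdays and Sundays of each week.
The following Sunday is November 5, 2017.
The following Tuesday is November 7, 2017.
The following Sunday is November 12, 2017.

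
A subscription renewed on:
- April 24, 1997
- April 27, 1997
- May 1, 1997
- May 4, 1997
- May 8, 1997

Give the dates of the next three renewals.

May 11, 1997; May 15, 1997; May 18, 1997

Gaps: 3, 4, 3, 4 days — not constant, but cyclic with period 2.
The events fall on every Thursday and Sunday.
The following Sunday is May 11, 1997.
Next Thursday: May 15, 1997.
Next Sunday: May 18, 1997.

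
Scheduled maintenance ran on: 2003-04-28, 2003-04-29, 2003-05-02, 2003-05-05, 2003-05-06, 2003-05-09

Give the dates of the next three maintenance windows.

2003-05-12, 2003-05-13, 2003-05-16

Gaps: 1, 3, 3, 1, 3 days — not constant, but cyclic with period 3.
The events fall on every Monday, Tuesday and Friday.
The following Monday is 2003-05-12.
Next Tuesday: 2003-05-13.
The following Friday is 2003-05-16.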